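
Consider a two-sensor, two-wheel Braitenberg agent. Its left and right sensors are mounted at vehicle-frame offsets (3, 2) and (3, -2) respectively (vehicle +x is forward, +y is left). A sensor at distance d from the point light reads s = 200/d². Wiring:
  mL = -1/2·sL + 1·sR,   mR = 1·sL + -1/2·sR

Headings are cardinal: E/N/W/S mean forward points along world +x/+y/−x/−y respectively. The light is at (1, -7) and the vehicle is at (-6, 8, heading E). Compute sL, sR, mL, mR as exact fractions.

40/61 40/37 1700/2257 260/2257

left sensor world pos  = (-3, 10); dL² = 305
right sensor world pos = (-3, 6); dR² = 185
sL = 200/305 = 40/61
sR = 200/185 = 40/37
mL = -1/2·sL + 1·sR = 1700/2257
mR = 1·sL + -1/2·sR = 260/2257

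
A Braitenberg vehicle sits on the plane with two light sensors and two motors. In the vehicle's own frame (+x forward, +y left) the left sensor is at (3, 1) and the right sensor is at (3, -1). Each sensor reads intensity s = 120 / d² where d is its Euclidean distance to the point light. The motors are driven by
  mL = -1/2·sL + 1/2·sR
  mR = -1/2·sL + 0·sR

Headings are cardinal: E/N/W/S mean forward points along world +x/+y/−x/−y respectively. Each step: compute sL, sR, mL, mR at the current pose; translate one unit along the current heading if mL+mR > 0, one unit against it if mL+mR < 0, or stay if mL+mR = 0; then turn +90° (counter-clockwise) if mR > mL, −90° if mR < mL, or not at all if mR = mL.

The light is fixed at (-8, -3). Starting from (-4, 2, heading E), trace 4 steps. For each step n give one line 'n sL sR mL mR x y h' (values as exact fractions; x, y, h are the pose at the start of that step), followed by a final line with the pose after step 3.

n=0: pose=(-4,2,E); sL=24/17, sR=24/13; mL=48/221, mR=-12/17; mL+mR=-108/221 → advance -1; mR−mL=-12/13 → turn -1·90°
n=1: pose=(-5,2,S); sL=6, sR=15; mL=9/2, mR=-3; mL+mR=3/2 → advance +1; mR−mL=-15/2 → turn -1·90°
n=2: pose=(-5,1,W); sL=40/3, sR=24/5; mL=-64/15, mR=-20/3; mL+mR=-164/15 → advance -1; mR−mL=-12/5 → turn -1·90°
n=3: pose=(-4,1,N); sL=60/29, sR=60/37; mL=-240/1073, mR=-30/29; mL+mR=-1350/1073 → advance -1; mR−mL=-30/37 → turn -1·90°

0 24/17 24/13 48/221 -12/17 -4 2 E
1 6 15 9/2 -3 -5 2 S
2 40/3 24/5 -64/15 -20/3 -5 1 W
3 60/29 60/37 -240/1073 -30/29 -4 1 N
final -4 0 E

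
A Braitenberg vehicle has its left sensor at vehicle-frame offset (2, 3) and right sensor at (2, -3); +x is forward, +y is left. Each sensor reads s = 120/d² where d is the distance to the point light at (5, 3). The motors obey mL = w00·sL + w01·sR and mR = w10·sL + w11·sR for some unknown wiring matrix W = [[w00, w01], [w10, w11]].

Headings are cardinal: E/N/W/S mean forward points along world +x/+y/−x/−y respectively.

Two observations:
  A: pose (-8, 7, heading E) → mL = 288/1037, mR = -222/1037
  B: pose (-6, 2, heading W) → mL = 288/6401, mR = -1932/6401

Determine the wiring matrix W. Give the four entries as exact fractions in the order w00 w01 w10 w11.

-1 1 -1 1/2

obs A: pose=(-8,7,E) → sL=12/17, sR=60/61, mL=288/1037, mR=-222/1037
obs B: pose=(-6,2,W) → sL=24/37, sR=120/173, mL=288/6401, mR=-1932/6401
sensor matrix S = [[12/17, 60/61], [24/37, 120/173]]; det S = -984960/6637837
solve [mL_A; mL_B] = S·[w00; w01] and [mR_A; mR_B] = S·[w10; w11]:
  w00 = -1, w01 = 1, w10 = -1, w11 = 1/2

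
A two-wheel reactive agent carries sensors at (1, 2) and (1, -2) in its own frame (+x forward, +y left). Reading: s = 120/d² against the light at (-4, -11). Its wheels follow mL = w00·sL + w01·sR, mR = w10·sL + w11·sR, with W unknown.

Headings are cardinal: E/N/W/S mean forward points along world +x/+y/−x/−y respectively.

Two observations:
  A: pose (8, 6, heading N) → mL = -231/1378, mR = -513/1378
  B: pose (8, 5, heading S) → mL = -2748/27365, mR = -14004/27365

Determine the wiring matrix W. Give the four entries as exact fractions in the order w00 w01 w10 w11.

-1 1/2 -1/2 -1

obs A: pose=(8,6,N) → sL=15/53, sR=3/13, mL=-231/1378, mR=-513/1378
obs B: pose=(8,5,S) → sL=120/421, sR=24/65, mL=-2748/27365, mR=-14004/27365
sensor matrix S = [[15/53, 3/13], [120/421, 24/65]]; det S = 864/22313
solve [mL_A; mL_B] = S·[w00; w01] and [mR_A; mR_B] = S·[w10; w11]:
  w00 = -1, w01 = 1/2, w10 = -1/2, w11 = -1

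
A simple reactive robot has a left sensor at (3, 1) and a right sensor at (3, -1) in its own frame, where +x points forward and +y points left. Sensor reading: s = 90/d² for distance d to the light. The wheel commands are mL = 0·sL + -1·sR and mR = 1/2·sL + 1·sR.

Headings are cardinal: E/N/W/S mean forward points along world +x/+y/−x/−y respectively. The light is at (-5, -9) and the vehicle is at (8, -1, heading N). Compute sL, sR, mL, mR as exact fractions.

left sensor world pos  = (7, 2); dL² = 265
right sensor world pos = (9, 2); dR² = 317
sL = 90/265 = 18/53
sR = 90/317 = 90/317
mL = 0·sL + -1·sR = -90/317
mR = 1/2·sL + 1·sR = 7623/16801

18/53 90/317 -90/317 7623/16801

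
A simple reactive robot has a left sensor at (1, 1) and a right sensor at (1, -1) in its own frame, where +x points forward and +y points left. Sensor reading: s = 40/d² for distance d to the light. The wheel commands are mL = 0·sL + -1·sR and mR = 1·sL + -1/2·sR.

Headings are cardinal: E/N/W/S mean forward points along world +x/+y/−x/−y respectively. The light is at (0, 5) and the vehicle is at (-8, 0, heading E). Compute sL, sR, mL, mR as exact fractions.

8/13 8/17 -8/17 84/221

left sensor world pos  = (-7, 1); dL² = 65
right sensor world pos = (-7, -1); dR² = 85
sL = 40/65 = 8/13
sR = 40/85 = 8/17
mL = 0·sL + -1·sR = -8/17
mR = 1·sL + -1/2·sR = 84/221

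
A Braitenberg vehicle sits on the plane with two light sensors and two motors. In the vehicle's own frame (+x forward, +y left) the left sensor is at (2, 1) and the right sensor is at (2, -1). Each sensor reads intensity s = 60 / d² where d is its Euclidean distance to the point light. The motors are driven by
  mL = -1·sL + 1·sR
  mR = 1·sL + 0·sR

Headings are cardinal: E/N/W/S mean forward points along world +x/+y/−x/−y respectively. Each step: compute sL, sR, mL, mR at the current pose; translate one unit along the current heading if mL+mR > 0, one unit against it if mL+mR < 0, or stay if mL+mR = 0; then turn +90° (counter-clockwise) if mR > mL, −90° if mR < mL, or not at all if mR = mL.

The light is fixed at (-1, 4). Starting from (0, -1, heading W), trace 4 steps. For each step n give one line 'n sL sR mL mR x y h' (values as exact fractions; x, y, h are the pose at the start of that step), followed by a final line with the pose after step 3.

n=0: pose=(0,-1,W); sL=60/37, sR=60/17; mL=1200/629, mR=60/37; mL+mR=60/17 → advance +1; mR−mL=-180/629 → turn -1·90°
n=1: pose=(-1,-1,N); sL=6, sR=6; mL=0, mR=6; mL+mR=6 → advance +1; mR−mL=6 → turn +1·90°
n=2: pose=(-1,0,W); sL=60/29, sR=60/13; mL=960/377, mR=60/29; mL+mR=60/13 → advance +1; mR−mL=-180/377 → turn -1·90°
n=3: pose=(-2,0,N); sL=15/2, sR=15; mL=15/2, mR=15/2; mL+mR=15 → advance +1; mR−mL=0 → turn +0·90°

0 60/37 60/17 1200/629 60/37 0 -1 W
1 6 6 0 6 -1 -1 N
2 60/29 60/13 960/377 60/29 -1 0 W
3 15/2 15 15/2 15/2 -2 0 N
final -2 1 N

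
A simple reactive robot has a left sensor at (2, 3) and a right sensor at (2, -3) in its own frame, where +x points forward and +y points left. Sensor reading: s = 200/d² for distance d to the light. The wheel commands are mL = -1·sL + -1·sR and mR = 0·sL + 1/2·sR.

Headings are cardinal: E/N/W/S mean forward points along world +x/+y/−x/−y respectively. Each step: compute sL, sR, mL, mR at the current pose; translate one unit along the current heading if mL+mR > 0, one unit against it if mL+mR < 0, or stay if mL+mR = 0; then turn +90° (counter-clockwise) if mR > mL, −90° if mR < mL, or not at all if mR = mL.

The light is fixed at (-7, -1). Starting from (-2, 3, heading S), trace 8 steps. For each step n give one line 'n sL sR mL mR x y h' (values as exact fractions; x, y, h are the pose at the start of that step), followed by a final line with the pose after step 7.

0 50/17 25 -475/17 25/2 -2 3 S
1 200/113 200/53 -33200/5989 100/53 -2 4 E
2 4 100/49 -296/49 50/49 -3 4 N
3 40 200/53 -2320/53 100/53 -3 3 W
4 50/17 25 -475/17 25/2 -2 3 S
5 200/113 200/53 -33200/5989 100/53 -2 4 E
6 4 100/49 -296/49 50/49 -3 4 N
7 40 200/53 -2320/53 100/53 -3 3 W
final -2 3 S

n=0: pose=(-2,3,S); sL=50/17, sR=25; mL=-475/17, mR=25/2; mL+mR=-525/34 → advance -1; mR−mL=1375/34 → turn +1·90°
n=1: pose=(-2,4,E); sL=200/113, sR=200/53; mL=-33200/5989, mR=100/53; mL+mR=-21900/5989 → advance -1; mR−mL=44500/5989 → turn +1·90°
n=2: pose=(-3,4,N); sL=4, sR=100/49; mL=-296/49, mR=50/49; mL+mR=-246/49 → advance -1; mR−mL=346/49 → turn +1·90°
n=3: pose=(-3,3,W); sL=40, sR=200/53; mL=-2320/53, mR=100/53; mL+mR=-2220/53 → advance -1; mR−mL=2420/53 → turn +1·90°
n=4: pose=(-2,3,S); sL=50/17, sR=25; mL=-475/17, mR=25/2; mL+mR=-525/34 → advance -1; mR−mL=1375/34 → turn +1·90°
n=5: pose=(-2,4,E); sL=200/113, sR=200/53; mL=-33200/5989, mR=100/53; mL+mR=-21900/5989 → advance -1; mR−mL=44500/5989 → turn +1·90°
n=6: pose=(-3,4,N); sL=4, sR=100/49; mL=-296/49, mR=50/49; mL+mR=-246/49 → advance -1; mR−mL=346/49 → turn +1·90°
n=7: pose=(-3,3,W); sL=40, sR=200/53; mL=-2320/53, mR=100/53; mL+mR=-2220/53 → advance -1; mR−mL=2420/53 → turn +1·90°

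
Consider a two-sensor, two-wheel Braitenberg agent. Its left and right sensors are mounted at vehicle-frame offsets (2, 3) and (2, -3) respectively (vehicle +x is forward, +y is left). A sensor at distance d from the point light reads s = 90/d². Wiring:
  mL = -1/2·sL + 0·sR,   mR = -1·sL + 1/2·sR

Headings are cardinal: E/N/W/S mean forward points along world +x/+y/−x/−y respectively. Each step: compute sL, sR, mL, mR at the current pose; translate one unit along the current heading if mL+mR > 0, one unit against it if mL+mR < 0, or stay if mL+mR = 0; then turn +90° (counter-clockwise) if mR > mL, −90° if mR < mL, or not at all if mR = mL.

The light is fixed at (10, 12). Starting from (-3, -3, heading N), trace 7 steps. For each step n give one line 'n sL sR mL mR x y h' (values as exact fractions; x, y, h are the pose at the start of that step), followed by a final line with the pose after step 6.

0 18/85 90/269 -9/85 -1017/22865 -3 -3 N
1 45/293 45/197 -45/586 -4545/115442 -3 -4 W
2 2/9 10/61 -1/9 -77/549 -2 -4 S
3 9/52 9/34 -9/104 -9/221 -2 -3 W
4 90/353 18/97 -45/353 -5553/34241 -1 -3 S
5 45/229 9/29 -45/458 -549/13282 -1 -2 W
6 18/61 18/85 -9/61 -981/5185 0 -2 S
final 0 -1 W

n=0: pose=(-3,-3,N); sL=18/85, sR=90/269; mL=-9/85, mR=-1017/22865; mL+mR=-3438/22865 → advance -1; mR−mL=1404/22865 → turn +1·90°
n=1: pose=(-3,-4,W); sL=45/293, sR=45/197; mL=-45/586, mR=-4545/115442; mL+mR=-6705/57721 → advance -1; mR−mL=2160/57721 → turn +1·90°
n=2: pose=(-2,-4,S); sL=2/9, sR=10/61; mL=-1/9, mR=-77/549; mL+mR=-46/183 → advance -1; mR−mL=-16/549 → turn -1·90°
n=3: pose=(-2,-3,W); sL=9/52, sR=9/34; mL=-9/104, mR=-9/221; mL+mR=-225/1768 → advance -1; mR−mL=81/1768 → turn +1·90°
n=4: pose=(-1,-3,S); sL=90/353, sR=18/97; mL=-45/353, mR=-5553/34241; mL+mR=-9918/34241 → advance -1; mR−mL=-1188/34241 → turn -1·90°
n=5: pose=(-1,-2,W); sL=45/229, sR=9/29; mL=-45/458, mR=-549/13282; mL+mR=-927/6641 → advance -1; mR−mL=378/6641 → turn +1·90°
n=6: pose=(0,-2,S); sL=18/61, sR=18/85; mL=-9/61, mR=-981/5185; mL+mR=-1746/5185 → advance -1; mR−mL=-216/5185 → turn -1·90°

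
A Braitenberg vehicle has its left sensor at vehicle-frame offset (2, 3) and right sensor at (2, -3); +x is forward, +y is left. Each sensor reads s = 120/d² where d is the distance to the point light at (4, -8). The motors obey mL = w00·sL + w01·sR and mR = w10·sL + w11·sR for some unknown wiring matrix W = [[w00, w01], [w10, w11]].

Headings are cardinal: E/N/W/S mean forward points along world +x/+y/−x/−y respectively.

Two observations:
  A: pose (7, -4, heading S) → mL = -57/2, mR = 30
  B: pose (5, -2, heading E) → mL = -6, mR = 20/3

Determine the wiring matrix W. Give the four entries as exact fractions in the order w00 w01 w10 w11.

1/2 -1 0 1

obs A: pose=(7,-4,S) → sL=3, sR=30, mL=-57/2, mR=30
obs B: pose=(5,-2,E) → sL=4/3, sR=20/3, mL=-6, mR=20/3
sensor matrix S = [[3, 30], [4/3, 20/3]]; det S = -20
solve [mL_A; mL_B] = S·[w00; w01] and [mR_A; mR_B] = S·[w10; w11]:
  w00 = 1/2, w01 = -1, w10 = 0, w11 = 1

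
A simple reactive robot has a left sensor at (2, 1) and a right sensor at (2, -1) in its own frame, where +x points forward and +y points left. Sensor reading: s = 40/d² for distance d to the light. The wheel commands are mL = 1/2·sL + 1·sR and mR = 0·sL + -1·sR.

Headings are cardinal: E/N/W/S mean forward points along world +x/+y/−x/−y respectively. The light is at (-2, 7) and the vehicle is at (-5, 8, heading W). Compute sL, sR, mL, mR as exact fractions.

left sensor world pos  = (-7, 7); dL² = 25
right sensor world pos = (-7, 9); dR² = 29
sL = 40/25 = 8/5
sR = 40/29 = 40/29
mL = 1/2·sL + 1·sR = 316/145
mR = 0·sL + -1·sR = -40/29

8/5 40/29 316/145 -40/29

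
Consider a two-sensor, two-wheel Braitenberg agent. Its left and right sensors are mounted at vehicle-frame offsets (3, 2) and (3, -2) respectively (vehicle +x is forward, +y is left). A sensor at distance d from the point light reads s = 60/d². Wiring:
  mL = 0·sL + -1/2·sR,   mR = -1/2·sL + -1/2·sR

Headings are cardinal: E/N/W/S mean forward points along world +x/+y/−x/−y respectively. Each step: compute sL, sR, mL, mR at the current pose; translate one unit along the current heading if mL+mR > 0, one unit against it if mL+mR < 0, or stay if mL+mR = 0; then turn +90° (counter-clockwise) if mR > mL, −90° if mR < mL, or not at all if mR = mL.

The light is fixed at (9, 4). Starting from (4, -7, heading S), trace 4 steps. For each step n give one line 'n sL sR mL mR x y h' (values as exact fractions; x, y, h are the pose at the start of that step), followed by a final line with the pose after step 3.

0 12/41 12/49 -6/49 -540/2009 4 -7 S
1 15/52 15/32 -15/64 -315/832 4 -6 W
2 12/17 60/53 -30/53 -828/901 5 -6 N
3 30/41 6/17 -3/17 -378/697 5 -7 E
final 4 -7 S

n=0: pose=(4,-7,S); sL=12/41, sR=12/49; mL=-6/49, mR=-540/2009; mL+mR=-786/2009 → advance -1; mR−mL=-6/41 → turn -1·90°
n=1: pose=(4,-6,W); sL=15/52, sR=15/32; mL=-15/64, mR=-315/832; mL+mR=-255/416 → advance -1; mR−mL=-15/104 → turn -1·90°
n=2: pose=(5,-6,N); sL=12/17, sR=60/53; mL=-30/53, mR=-828/901; mL+mR=-1338/901 → advance -1; mR−mL=-6/17 → turn -1·90°
n=3: pose=(5,-7,E); sL=30/41, sR=6/17; mL=-3/17, mR=-378/697; mL+mR=-501/697 → advance -1; mR−mL=-15/41 → turn -1·90°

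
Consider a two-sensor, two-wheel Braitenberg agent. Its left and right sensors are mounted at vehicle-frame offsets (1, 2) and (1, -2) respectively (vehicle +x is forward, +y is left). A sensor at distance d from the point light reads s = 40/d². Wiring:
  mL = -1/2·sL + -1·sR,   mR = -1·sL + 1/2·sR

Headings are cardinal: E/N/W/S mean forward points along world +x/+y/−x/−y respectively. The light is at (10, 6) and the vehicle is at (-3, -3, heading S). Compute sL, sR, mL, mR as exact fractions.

40/221 8/65 -236/1105 -132/1105

left sensor world pos  = (-1, -4); dL² = 221
right sensor world pos = (-5, -4); dR² = 325
sL = 40/221 = 40/221
sR = 40/325 = 8/65
mL = -1/2·sL + -1·sR = -236/1105
mR = -1·sL + 1/2·sR = -132/1105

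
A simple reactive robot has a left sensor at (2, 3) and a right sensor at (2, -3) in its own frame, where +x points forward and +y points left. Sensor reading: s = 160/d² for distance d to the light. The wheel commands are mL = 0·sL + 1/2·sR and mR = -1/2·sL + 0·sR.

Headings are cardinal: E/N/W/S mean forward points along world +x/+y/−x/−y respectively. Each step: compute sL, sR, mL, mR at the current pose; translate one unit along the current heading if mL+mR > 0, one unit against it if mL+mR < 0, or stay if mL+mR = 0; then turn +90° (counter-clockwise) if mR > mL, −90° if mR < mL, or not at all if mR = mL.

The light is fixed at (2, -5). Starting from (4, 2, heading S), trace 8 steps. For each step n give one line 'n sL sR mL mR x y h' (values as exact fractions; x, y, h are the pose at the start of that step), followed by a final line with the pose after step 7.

n=0: pose=(4,2,S); sL=16/5, sR=80/13; mL=40/13, mR=-8/5; mL+mR=96/65 → advance +1; mR−mL=-304/65 → turn -1·90°
n=1: pose=(4,1,W); sL=160/9, sR=160/81; mL=80/81, mR=-80/9; mL+mR=-640/81 → advance -1; mR−mL=-800/81 → turn -1·90°
n=2: pose=(5,1,N); sL=5/2, sR=8/5; mL=4/5, mR=-5/4; mL+mR=-9/20 → advance -1; mR−mL=-41/20 → turn -1·90°
n=3: pose=(5,0,E); sL=160/89, sR=160/29; mL=80/29, mR=-80/89; mL+mR=4800/2581 → advance +1; mR−mL=-9440/2581 → turn -1·90°
n=4: pose=(6,0,S); sL=80/29, sR=16; mL=8, mR=-40/29; mL+mR=192/29 → advance +1; mR−mL=-272/29 → turn -1·90°
n=5: pose=(6,-1,W); sL=32, sR=160/53; mL=80/53, mR=-16; mL+mR=-768/53 → advance -1; mR−mL=-928/53 → turn -1·90°
n=6: pose=(7,-1,N); sL=4, sR=8/5; mL=4/5, mR=-2; mL+mR=-6/5 → advance -1; mR−mL=-14/5 → turn -1·90°
n=7: pose=(7,-2,E); sL=32/17, sR=160/49; mL=80/49, mR=-16/17; mL+mR=576/833 → advance +1; mR−mL=-2144/833 → turn -1·90°

0 16/5 80/13 40/13 -8/5 4 2 S
1 160/9 160/81 80/81 -80/9 4 1 W
2 5/2 8/5 4/5 -5/4 5 1 N
3 160/89 160/29 80/29 -80/89 5 0 E
4 80/29 16 8 -40/29 6 0 S
5 32 160/53 80/53 -16 6 -1 W
6 4 8/5 4/5 -2 7 -1 N
7 32/17 160/49 80/49 -16/17 7 -2 E
final 8 -2 S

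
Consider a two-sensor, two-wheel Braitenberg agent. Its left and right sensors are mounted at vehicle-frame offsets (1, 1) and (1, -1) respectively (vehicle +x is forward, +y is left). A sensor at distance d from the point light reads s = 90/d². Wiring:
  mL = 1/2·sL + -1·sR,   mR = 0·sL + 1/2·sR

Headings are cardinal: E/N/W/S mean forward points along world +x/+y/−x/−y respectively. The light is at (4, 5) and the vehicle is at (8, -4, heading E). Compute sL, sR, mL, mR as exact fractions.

90/89 18/25 -477/2225 9/25

left sensor world pos  = (9, -3); dL² = 89
right sensor world pos = (9, -5); dR² = 125
sL = 90/89 = 90/89
sR = 90/125 = 18/25
mL = 1/2·sL + -1·sR = -477/2225
mR = 0·sL + 1/2·sR = 9/25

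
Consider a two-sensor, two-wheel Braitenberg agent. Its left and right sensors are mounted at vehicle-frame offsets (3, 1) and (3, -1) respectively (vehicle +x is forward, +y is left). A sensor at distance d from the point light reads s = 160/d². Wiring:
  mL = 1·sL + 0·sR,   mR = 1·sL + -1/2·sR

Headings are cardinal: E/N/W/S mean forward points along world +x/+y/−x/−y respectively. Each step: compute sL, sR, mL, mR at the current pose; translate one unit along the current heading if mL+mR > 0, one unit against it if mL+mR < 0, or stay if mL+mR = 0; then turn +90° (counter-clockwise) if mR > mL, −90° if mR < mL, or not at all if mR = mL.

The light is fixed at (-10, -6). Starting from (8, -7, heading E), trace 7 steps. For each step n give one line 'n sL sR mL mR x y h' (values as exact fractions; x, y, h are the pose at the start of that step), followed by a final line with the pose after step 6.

0 160/441 32/89 160/441 7184/39249 8 -7 E
1 5/13 8/17 5/13 33/221 9 -7 S
2 32/53 160/257 32/53 3984/13621 9 -8 W
3 16/29 80/181 16/29 1736/5249 8 -8 N
4 160/441 32/89 160/441 7184/39249 8 -7 E
5 5/13 8/17 5/13 33/221 9 -7 S
6 32/53 160/257 32/53 3984/13621 9 -8 W
final 8 -8 N

n=0: pose=(8,-7,E); sL=160/441, sR=32/89; mL=160/441, mR=7184/39249; mL+mR=21424/39249 → advance +1; mR−mL=-16/89 → turn -1·90°
n=1: pose=(9,-7,S); sL=5/13, sR=8/17; mL=5/13, mR=33/221; mL+mR=118/221 → advance +1; mR−mL=-4/17 → turn -1·90°
n=2: pose=(9,-8,W); sL=32/53, sR=160/257; mL=32/53, mR=3984/13621; mL+mR=12208/13621 → advance +1; mR−mL=-80/257 → turn -1·90°
n=3: pose=(8,-8,N); sL=16/29, sR=80/181; mL=16/29, mR=1736/5249; mL+mR=4632/5249 → advance +1; mR−mL=-40/181 → turn -1·90°
n=4: pose=(8,-7,E); sL=160/441, sR=32/89; mL=160/441, mR=7184/39249; mL+mR=21424/39249 → advance +1; mR−mL=-16/89 → turn -1·90°
n=5: pose=(9,-7,S); sL=5/13, sR=8/17; mL=5/13, mR=33/221; mL+mR=118/221 → advance +1; mR−mL=-4/17 → turn -1·90°
n=6: pose=(9,-8,W); sL=32/53, sR=160/257; mL=32/53, mR=3984/13621; mL+mR=12208/13621 → advance +1; mR−mL=-80/257 → turn -1·90°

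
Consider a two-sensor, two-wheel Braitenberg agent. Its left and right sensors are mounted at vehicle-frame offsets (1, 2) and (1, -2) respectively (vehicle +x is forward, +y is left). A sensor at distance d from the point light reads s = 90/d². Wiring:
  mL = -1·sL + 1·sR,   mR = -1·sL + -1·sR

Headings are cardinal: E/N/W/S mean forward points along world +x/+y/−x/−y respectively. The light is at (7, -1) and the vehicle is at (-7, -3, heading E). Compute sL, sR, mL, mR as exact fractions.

90/169 18/37 -288/6253 -6372/6253

left sensor world pos  = (-6, -1); dL² = 169
right sensor world pos = (-6, -5); dR² = 185
sL = 90/169 = 90/169
sR = 90/185 = 18/37
mL = -1·sL + 1·sR = -288/6253
mR = -1·sL + -1·sR = -6372/6253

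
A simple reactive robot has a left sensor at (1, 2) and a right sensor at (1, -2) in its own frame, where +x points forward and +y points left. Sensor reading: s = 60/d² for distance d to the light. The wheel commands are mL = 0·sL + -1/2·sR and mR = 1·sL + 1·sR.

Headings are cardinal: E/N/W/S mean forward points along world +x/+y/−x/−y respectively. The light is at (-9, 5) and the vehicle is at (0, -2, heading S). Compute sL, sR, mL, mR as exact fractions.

12/37 60/113 -30/113 3576/4181

left sensor world pos  = (2, -3); dL² = 185
right sensor world pos = (-2, -3); dR² = 113
sL = 60/185 = 12/37
sR = 60/113 = 60/113
mL = 0·sL + -1/2·sR = -30/113
mR = 1·sL + 1·sR = 3576/4181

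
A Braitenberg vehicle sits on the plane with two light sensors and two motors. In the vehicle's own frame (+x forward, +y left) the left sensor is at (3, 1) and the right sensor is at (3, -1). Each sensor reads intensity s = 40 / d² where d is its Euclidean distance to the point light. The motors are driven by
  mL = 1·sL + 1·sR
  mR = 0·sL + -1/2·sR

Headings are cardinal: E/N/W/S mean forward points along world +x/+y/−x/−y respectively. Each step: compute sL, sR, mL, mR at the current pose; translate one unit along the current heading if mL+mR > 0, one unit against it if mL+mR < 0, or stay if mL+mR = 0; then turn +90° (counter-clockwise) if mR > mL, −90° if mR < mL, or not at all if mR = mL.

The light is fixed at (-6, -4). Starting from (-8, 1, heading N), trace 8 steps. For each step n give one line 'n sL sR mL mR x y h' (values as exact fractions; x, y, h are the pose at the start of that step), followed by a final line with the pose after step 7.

n=0: pose=(-8,1,N); sL=40/73, sR=8/13; mL=1104/949, mR=-4/13; mL+mR=812/949 → advance +1; mR−mL=-1396/949 → turn -1·90°
n=1: pose=(-8,2,E); sL=4/5, sR=20/13; mL=152/65, mR=-10/13; mL+mR=102/65 → advance +1; mR−mL=-202/65 → turn -1·90°
n=2: pose=(-7,2,S); sL=40/9, sR=40/13; mL=880/117, mR=-20/13; mL+mR=700/117 → advance +1; mR−mL=-1060/117 → turn -1·90°
n=3: pose=(-7,1,W); sL=5/4, sR=10/13; mL=105/52, mR=-5/13; mL+mR=85/52 → advance +1; mR−mL=-125/52 → turn -1·90°
n=4: pose=(-8,1,N); sL=40/73, sR=8/13; mL=1104/949, mR=-4/13; mL+mR=812/949 → advance +1; mR−mL=-1396/949 → turn -1·90°
n=5: pose=(-8,2,E); sL=4/5, sR=20/13; mL=152/65, mR=-10/13; mL+mR=102/65 → advance +1; mR−mL=-202/65 → turn -1·90°
n=6: pose=(-7,2,S); sL=40/9, sR=40/13; mL=880/117, mR=-20/13; mL+mR=700/117 → advance +1; mR−mL=-1060/117 → turn -1·90°
n=7: pose=(-7,1,W); sL=5/4, sR=10/13; mL=105/52, mR=-5/13; mL+mR=85/52 → advance +1; mR−mL=-125/52 → turn -1·90°

0 40/73 8/13 1104/949 -4/13 -8 1 N
1 4/5 20/13 152/65 -10/13 -8 2 E
2 40/9 40/13 880/117 -20/13 -7 2 S
3 5/4 10/13 105/52 -5/13 -7 1 W
4 40/73 8/13 1104/949 -4/13 -8 1 N
5 4/5 20/13 152/65 -10/13 -8 2 E
6 40/9 40/13 880/117 -20/13 -7 2 S
7 5/4 10/13 105/52 -5/13 -7 1 W
final -8 1 N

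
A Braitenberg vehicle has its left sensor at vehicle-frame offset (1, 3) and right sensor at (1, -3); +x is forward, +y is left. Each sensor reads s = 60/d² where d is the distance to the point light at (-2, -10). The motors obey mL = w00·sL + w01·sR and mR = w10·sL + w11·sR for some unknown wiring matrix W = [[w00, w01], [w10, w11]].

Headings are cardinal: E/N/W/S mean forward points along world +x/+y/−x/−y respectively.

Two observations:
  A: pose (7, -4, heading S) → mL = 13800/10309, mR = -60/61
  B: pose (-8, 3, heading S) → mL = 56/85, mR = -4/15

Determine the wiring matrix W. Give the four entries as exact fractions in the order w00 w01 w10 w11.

1 1 0 -1

obs A: pose=(7,-4,S) → sL=60/169, sR=60/61, mL=13800/10309, mR=-60/61
obs B: pose=(-8,3,S) → sL=20/51, sR=4/15, mL=56/85, mR=-4/15
sensor matrix S = [[60/169, 60/61], [20/51, 4/15]]; det S = -51008/175253
solve [mL_A; mL_B] = S·[w00; w01] and [mR_A; mR_B] = S·[w10; w11]:
  w00 = 1, w01 = 1, w10 = 0, w11 = -1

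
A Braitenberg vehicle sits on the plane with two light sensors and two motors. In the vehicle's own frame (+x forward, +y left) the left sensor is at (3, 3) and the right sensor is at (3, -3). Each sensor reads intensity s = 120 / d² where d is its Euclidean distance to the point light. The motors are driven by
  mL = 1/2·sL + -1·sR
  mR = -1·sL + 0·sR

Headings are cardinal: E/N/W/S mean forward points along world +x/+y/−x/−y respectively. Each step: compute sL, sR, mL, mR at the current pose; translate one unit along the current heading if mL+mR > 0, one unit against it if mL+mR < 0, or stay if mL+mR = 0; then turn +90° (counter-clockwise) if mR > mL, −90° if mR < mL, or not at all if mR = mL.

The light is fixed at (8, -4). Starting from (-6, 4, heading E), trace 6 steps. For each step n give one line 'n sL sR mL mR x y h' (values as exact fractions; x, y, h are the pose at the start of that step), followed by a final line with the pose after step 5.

n=0: pose=(-6,4,E); sL=60/121, sR=60/73; mL=-5070/8833, mR=-60/121; mL+mR=-9450/8833 → advance -1; mR−mL=690/8833 → turn +1·90°
n=1: pose=(-7,4,N); sL=24/89, sR=24/53; mL=-1500/4717, mR=-24/89; mL+mR=-2772/4717 → advance -1; mR−mL=228/4717 → turn +1·90°
n=2: pose=(-7,3,W); sL=6/17, sR=15/53; mL=-96/901, mR=-6/17; mL+mR=-414/901 → advance -1; mR−mL=-222/901 → turn -1·90°
n=3: pose=(-6,3,N); sL=120/389, sR=120/221; mL=-33420/85969, mR=-120/389; mL+mR=-59940/85969 → advance -1; mR−mL=6900/85969 → turn +1·90°
n=4: pose=(-6,2,W); sL=60/149, sR=12/37; mL=-678/5513, mR=-60/149; mL+mR=-2898/5513 → advance -1; mR−mL=-1542/5513 → turn -1·90°
n=5: pose=(-5,2,N); sL=120/337, sR=120/181; mL=-29580/60997, mR=-120/337; mL+mR=-51300/60997 → advance -1; mR−mL=7860/60997 → turn +1·90°

0 60/121 60/73 -5070/8833 -60/121 -6 4 E
1 24/89 24/53 -1500/4717 -24/89 -7 4 N
2 6/17 15/53 -96/901 -6/17 -7 3 W
3 120/389 120/221 -33420/85969 -120/389 -6 3 N
4 60/149 12/37 -678/5513 -60/149 -6 2 W
5 120/337 120/181 -29580/60997 -120/337 -5 2 N
final -5 1 W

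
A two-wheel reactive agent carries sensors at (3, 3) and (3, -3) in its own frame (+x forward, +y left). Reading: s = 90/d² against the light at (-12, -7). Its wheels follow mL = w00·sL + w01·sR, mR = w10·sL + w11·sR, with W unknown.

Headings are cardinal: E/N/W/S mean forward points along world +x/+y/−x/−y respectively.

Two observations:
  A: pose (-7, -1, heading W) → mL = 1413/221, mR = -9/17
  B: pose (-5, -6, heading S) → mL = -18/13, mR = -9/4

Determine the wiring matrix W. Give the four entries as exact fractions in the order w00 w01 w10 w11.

obs A: pose=(-7,-1,W) → sL=90/13, sR=18/17, mL=1413/221, mR=-9/17
obs B: pose=(-5,-6,S) → sL=45/52, sR=9/2, mL=-18/13, mR=-9/4
sensor matrix S = [[90/13, 18/17], [45/52, 9/2]]; det S = 13365/442
solve [mL_A; mL_B] = S·[w00; w01] and [mR_A; mR_B] = S·[w10; w11]:
  w00 = 1, w01 = -1/2, w10 = 0, w11 = -1/2

1 -1/2 0 -1/2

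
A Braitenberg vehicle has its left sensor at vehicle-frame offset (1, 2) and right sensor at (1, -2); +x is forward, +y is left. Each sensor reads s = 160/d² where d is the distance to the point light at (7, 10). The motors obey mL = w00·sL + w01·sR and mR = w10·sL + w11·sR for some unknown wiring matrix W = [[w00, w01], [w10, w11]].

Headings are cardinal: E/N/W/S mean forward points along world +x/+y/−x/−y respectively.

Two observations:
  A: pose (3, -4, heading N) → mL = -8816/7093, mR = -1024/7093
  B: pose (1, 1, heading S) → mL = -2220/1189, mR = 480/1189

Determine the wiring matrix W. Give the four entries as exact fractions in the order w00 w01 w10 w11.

obs A: pose=(3,-4,N) → sL=32/41, sR=160/173, mL=-8816/7093, mR=-1024/7093
obs B: pose=(1,1,S) → sL=40/29, sR=40/41, mL=-2220/1189, mR=480/1189
sensor matrix S = [[32/41, 160/173], [40/29, 40/41]]; det S = -4336640/8433577
solve [mL_A; mL_B] = S·[w00; w01] and [mR_A; mR_B] = S·[w10; w11]:
  w00 = -1, w01 = -1/2, w10 = 1, w11 = -1

-1 -1/2 1 -1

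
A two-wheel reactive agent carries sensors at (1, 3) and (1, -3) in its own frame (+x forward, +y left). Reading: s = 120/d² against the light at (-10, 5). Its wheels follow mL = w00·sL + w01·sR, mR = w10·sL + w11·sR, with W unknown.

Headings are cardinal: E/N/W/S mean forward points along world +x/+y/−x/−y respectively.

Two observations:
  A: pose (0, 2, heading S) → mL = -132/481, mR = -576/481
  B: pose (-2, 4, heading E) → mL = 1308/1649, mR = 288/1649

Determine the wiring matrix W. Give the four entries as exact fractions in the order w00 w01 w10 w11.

obs A: pose=(0,2,S) → sL=24/37, sR=24/13, mL=-132/481, mR=-576/481
obs B: pose=(-2,4,E) → sL=24/17, sR=120/97, mL=1308/1649, mR=288/1649
sensor matrix S = [[24/37, 24/13], [24/17, 120/97]]; det S = -1430784/793169
solve [mL_A; mL_B] = S·[w00; w01] and [mR_A; mR_B] = S·[w10; w11]:
  w00 = 1, w01 = -1/2, w10 = 1, w11 = -1

1 -1/2 1 -1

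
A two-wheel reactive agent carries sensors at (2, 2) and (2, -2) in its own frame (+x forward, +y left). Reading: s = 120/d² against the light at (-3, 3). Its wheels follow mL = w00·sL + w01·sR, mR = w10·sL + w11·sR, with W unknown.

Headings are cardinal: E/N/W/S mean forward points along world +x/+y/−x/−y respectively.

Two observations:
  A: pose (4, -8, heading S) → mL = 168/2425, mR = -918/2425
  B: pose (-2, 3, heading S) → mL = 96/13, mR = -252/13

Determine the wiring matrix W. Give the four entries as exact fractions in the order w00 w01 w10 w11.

obs A: pose=(4,-8,S) → sL=12/25, sR=60/97, mL=168/2425, mR=-918/2425
obs B: pose=(-2,3,S) → sL=120/13, sR=24, mL=96/13, mR=-252/13
sensor matrix S = [[12/25, 60/97], [120/13, 24]]; det S = 183168/31525
solve [mL_A; mL_B] = S·[w00; w01] and [mR_A; mR_B] = S·[w10; w11]:
  w00 = -1/2, w01 = 1/2, w10 = 1/2, w11 = -1

-1/2 1/2 1/2 -1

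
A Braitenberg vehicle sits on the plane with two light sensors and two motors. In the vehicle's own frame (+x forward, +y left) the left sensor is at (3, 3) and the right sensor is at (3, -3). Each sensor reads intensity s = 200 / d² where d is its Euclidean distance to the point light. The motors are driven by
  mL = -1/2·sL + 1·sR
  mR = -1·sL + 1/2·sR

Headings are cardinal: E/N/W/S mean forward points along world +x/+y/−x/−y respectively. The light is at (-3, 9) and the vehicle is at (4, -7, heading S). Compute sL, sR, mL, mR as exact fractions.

200/461 200/377 54500/173797 -29300/173797

left sensor world pos  = (7, -10); dL² = 461
right sensor world pos = (1, -10); dR² = 377
sL = 200/461 = 200/461
sR = 200/377 = 200/377
mL = -1/2·sL + 1·sR = 54500/173797
mR = -1·sL + 1/2·sR = -29300/173797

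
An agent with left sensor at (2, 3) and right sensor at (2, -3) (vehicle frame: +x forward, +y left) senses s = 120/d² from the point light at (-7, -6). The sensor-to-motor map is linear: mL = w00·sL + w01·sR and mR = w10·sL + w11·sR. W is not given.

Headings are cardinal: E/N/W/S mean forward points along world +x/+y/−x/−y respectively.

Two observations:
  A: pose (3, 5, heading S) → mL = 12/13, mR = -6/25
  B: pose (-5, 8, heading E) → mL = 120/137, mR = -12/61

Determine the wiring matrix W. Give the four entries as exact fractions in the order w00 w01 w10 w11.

obs A: pose=(3,5,S) → sL=12/25, sR=12/13, mL=12/13, mR=-6/25
obs B: pose=(-5,8,E) → sL=24/61, sR=120/137, mL=120/137, mR=-12/61
sensor matrix S = [[12/25, 12/13], [24/61, 120/137]]; det S = 31104/543205
solve [mL_A; mL_B] = S·[w00; w01] and [mR_A; mR_B] = S·[w10; w11]:
  w00 = 0, w01 = 1, w10 = -1/2, w11 = 0

0 1 -1/2 0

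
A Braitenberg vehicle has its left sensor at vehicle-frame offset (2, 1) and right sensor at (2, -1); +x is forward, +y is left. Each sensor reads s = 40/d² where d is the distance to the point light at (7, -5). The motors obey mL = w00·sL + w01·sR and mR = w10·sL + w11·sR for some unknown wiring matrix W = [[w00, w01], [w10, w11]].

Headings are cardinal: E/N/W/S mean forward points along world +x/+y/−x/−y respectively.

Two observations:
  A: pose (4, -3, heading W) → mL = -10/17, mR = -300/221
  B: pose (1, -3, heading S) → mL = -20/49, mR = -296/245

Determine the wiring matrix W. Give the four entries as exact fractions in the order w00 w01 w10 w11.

obs A: pose=(4,-3,W) → sL=20/13, sR=20/17, mL=-10/17, mR=-300/221
obs B: pose=(1,-3,S) → sL=8/5, sR=40/49, mL=-20/49, mR=-296/245
sensor matrix S = [[20/13, 20/17], [8/5, 40/49]]; det S = -6784/10829
solve [mL_A; mL_B] = S·[w00; w01] and [mR_A; mR_B] = S·[w10; w11]:
  w00 = 0, w01 = -1/2, w10 = -1/2, w11 = -1/2

0 -1/2 -1/2 -1/2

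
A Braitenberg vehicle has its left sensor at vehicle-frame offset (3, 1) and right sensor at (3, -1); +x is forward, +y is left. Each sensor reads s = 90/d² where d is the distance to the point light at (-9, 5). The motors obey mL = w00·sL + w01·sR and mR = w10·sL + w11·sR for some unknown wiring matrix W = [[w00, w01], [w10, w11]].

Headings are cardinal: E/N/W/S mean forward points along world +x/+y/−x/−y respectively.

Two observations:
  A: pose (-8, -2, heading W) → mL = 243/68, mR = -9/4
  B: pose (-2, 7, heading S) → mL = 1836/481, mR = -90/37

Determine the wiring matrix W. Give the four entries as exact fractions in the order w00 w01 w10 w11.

1 1 0 -1

obs A: pose=(-8,-2,W) → sL=45/34, sR=9/4, mL=243/68, mR=-9/4
obs B: pose=(-2,7,S) → sL=18/13, sR=90/37, mL=1836/481, mR=-90/37
sensor matrix S = [[45/34, 9/4], [18/13, 90/37]]; det S = 1701/16354
solve [mL_A; mL_B] = S·[w00; w01] and [mR_A; mR_B] = S·[w10; w11]:
  w00 = 1, w01 = 1, w10 = 0, w11 = -1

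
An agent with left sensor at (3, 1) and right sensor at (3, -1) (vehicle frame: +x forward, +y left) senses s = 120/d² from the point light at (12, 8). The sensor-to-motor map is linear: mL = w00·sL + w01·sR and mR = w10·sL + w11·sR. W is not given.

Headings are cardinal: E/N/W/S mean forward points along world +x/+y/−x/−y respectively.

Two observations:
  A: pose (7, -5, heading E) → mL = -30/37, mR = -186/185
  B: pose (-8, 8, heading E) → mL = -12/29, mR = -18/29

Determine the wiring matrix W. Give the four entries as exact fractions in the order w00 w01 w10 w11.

obs A: pose=(7,-5,E) → sL=30/37, sR=3/5, mL=-30/37, mR=-186/185
obs B: pose=(-8,8,E) → sL=12/29, sR=12/29, mL=-12/29, mR=-18/29
sensor matrix S = [[30/37, 3/5], [12/29, 12/29]]; det S = 468/5365
solve [mL_A; mL_B] = S·[w00; w01] and [mR_A; mR_B] = S·[w10; w11]:
  w00 = -1, w01 = 0, w10 = -1/2, w11 = -1

-1 0 -1/2 -1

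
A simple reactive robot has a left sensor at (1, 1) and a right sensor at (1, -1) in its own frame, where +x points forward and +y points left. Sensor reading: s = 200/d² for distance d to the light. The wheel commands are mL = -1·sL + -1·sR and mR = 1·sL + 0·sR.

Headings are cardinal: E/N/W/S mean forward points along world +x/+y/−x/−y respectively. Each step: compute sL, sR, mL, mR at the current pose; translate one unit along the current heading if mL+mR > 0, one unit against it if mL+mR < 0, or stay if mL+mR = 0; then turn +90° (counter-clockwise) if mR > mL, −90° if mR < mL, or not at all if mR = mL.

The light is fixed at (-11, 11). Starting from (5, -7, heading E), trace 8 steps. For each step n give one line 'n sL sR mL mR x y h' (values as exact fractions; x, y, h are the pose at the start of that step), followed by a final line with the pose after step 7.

n=0: pose=(5,-7,E); sL=100/289, sR=4/13; mL=-2456/3757, mR=100/289; mL+mR=-4/13 → advance -1; mR−mL=3756/3757 → turn +1·90°
n=1: pose=(4,-7,N); sL=40/97, sR=40/109; mL=-8240/10573, mR=40/97; mL+mR=-40/109 → advance -1; mR−mL=12600/10573 → turn +1·90°
n=2: pose=(4,-8,W); sL=50/149, sR=5/13; mL=-1395/1937, mR=50/149; mL+mR=-5/13 → advance -1; mR−mL=2045/1937 → turn +1·90°
n=3: pose=(5,-8,S); sL=200/689, sR=8/25; mL=-10512/17225, mR=200/689; mL+mR=-8/25 → advance -1; mR−mL=15512/17225 → turn +1·90°
n=4: pose=(5,-7,E); sL=100/289, sR=4/13; mL=-2456/3757, mR=100/289; mL+mR=-4/13 → advance -1; mR−mL=3756/3757 → turn +1·90°
n=5: pose=(4,-7,N); sL=40/97, sR=40/109; mL=-8240/10573, mR=40/97; mL+mR=-40/109 → advance -1; mR−mL=12600/10573 → turn +1·90°
n=6: pose=(4,-8,W); sL=50/149, sR=5/13; mL=-1395/1937, mR=50/149; mL+mR=-5/13 → advance -1; mR−mL=2045/1937 → turn +1·90°
n=7: pose=(5,-8,S); sL=200/689, sR=8/25; mL=-10512/17225, mR=200/689; mL+mR=-8/25 → advance -1; mR−mL=15512/17225 → turn +1·90°

0 100/289 4/13 -2456/3757 100/289 5 -7 E
1 40/97 40/109 -8240/10573 40/97 4 -7 N
2 50/149 5/13 -1395/1937 50/149 4 -8 W
3 200/689 8/25 -10512/17225 200/689 5 -8 S
4 100/289 4/13 -2456/3757 100/289 5 -7 E
5 40/97 40/109 -8240/10573 40/97 4 -7 N
6 50/149 5/13 -1395/1937 50/149 4 -8 W
7 200/689 8/25 -10512/17225 200/689 5 -8 S
final 5 -7 E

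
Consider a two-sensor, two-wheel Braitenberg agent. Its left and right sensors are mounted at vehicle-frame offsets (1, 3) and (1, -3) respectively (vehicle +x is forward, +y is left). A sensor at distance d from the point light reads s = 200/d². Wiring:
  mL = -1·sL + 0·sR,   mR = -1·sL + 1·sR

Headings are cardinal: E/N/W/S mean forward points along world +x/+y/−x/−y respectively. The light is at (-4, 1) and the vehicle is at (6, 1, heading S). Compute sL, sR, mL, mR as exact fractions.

left sensor world pos  = (9, 0); dL² = 170
right sensor world pos = (3, 0); dR² = 50
sL = 200/170 = 20/17
sR = 200/50 = 4
mL = -1·sL + 0·sR = -20/17
mR = -1·sL + 1·sR = 48/17

20/17 4 -20/17 48/17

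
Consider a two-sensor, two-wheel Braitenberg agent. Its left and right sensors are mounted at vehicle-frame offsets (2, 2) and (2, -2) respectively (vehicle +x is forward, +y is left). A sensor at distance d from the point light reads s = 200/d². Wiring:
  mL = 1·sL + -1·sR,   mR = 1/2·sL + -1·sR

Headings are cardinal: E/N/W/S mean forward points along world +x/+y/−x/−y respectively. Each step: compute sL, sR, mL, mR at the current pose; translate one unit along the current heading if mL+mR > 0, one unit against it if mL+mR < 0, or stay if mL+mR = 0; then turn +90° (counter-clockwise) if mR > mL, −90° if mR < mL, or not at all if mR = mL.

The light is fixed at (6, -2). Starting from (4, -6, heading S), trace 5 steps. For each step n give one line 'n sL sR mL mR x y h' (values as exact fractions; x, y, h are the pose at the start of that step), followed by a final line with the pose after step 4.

n=0: pose=(4,-6,S); sL=50/9, sR=50/13; mL=200/117, mR=-125/117; mL+mR=25/39 → advance +1; mR−mL=-25/9 → turn -1·90°
n=1: pose=(4,-7,W); sL=40/13, sR=8; mL=-64/13, mR=-84/13; mL+mR=-148/13 → advance -1; mR−mL=-20/13 → turn -1·90°
n=2: pose=(5,-7,N); sL=100/9, sR=20; mL=-80/9, mR=-130/9; mL+mR=-70/3 → advance -1; mR−mL=-50/9 → turn -1·90°
n=3: pose=(5,-8,E); sL=200/17, sR=40/13; mL=1920/221, mR=620/221; mL+mR=2540/221 → advance +1; mR−mL=-100/17 → turn -1·90°
n=4: pose=(6,-8,S); sL=50/17, sR=50/17; mL=0, mR=-25/17; mL+mR=-25/17 → advance -1; mR−mL=-25/17 → turn -1·90°

0 50/9 50/13 200/117 -125/117 4 -6 S
1 40/13 8 -64/13 -84/13 4 -7 W
2 100/9 20 -80/9 -130/9 5 -7 N
3 200/17 40/13 1920/221 620/221 5 -8 E
4 50/17 50/17 0 -25/17 6 -8 S
final 6 -7 W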